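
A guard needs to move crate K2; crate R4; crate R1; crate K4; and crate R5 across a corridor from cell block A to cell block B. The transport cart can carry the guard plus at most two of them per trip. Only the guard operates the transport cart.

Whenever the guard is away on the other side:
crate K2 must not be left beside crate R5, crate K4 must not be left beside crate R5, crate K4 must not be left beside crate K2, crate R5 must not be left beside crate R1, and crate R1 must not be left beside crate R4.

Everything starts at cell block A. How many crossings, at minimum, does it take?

Whatever the first load, the items left behind include a forbidden pair without the guard. No opening move is safe, so no plan exists.

impossible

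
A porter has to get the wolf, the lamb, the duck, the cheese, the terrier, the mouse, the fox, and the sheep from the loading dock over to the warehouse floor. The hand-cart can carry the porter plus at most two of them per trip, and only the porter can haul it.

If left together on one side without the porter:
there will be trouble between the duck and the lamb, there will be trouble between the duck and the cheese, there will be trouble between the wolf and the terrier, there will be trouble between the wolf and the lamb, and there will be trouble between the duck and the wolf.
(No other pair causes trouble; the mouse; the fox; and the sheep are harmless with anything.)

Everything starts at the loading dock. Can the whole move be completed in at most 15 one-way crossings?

Yes — this plan uses 13 crossings (≤ 15):
1. Porter goes to the warehouse floor with the duck and the wolf.  [the loading dock: the cheese, the fox, the lamb, the mouse, the sheep, the terrier | the warehouse floor: the duck, the wolf]
2. Porter goes back to the loading dock with the wolf.  [the loading dock: the cheese, the fox, the lamb, the mouse, the sheep, the terrier, the wolf | the warehouse floor: the duck]
3. Porter goes to the warehouse floor with the cheese and the wolf.  [the loading dock: the fox, the lamb, the mouse, the sheep, the terrier | the warehouse floor: the cheese, the duck, the wolf]
4. Porter goes back to the loading dock with the duck.  [the loading dock: the duck, the fox, the lamb, the mouse, the sheep, the terrier | the warehouse floor: the cheese, the wolf]
5. Porter goes to the warehouse floor with the lamb and the terrier.  [the loading dock: the duck, the fox, the mouse, the sheep | the warehouse floor: the cheese, the lamb, the terrier, the wolf]
6. Porter goes back to the loading dock with the wolf.  [the loading dock: the duck, the fox, the mouse, the sheep, the wolf | the warehouse floor: the cheese, the lamb, the terrier]
7. Porter goes to the warehouse floor with the mouse and the wolf.  [the loading dock: the duck, the fox, the sheep | the warehouse floor: the cheese, the lamb, the mouse, the terrier, the wolf]
8. Porter goes back to the loading dock with the wolf.  [the loading dock: the duck, the fox, the sheep, the wolf | the warehouse floor: the cheese, the lamb, the mouse, the terrier]
9. Porter goes to the warehouse floor with the fox and the wolf.  [the loading dock: the duck, the sheep | the warehouse floor: the cheese, the fox, the lamb, the mouse, the terrier, the wolf]
10. Porter goes back to the loading dock with the wolf.  [the loading dock: the duck, the sheep, the wolf | the warehouse floor: the cheese, the fox, the lamb, the mouse, the terrier]
11. Porter goes to the warehouse floor with the sheep and the wolf.  [the loading dock: the duck | the warehouse floor: the cheese, the fox, the lamb, the mouse, the sheep, the terrier, the wolf]
12. Porter goes back to the loading dock with the wolf.  [the loading dock: the duck, the wolf | the warehouse floor: the cheese, the fox, the lamb, the mouse, the sheep, the terrier]
13. Porter goes to the warehouse floor with the duck and the wolf.  [the loading dock: — | the warehouse floor: the cheese, the duck, the fox, the lamb, the mouse, the sheep, the terrier, the wolf]

Yes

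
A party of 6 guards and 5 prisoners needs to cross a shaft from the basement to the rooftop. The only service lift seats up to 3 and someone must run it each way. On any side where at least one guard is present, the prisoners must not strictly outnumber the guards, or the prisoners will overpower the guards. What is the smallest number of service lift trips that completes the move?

Counting alone: each trip to the rooftop takes at most 3 across and each return brings at least 1 back, so after t trips out (and t−1 returns) at most 3t − (t−1) of the 11 are across; that first reaches 11 at t = 5, so at least 9 crossings are needed.
The plan below uses exactly 9 crossings, so it is optimal:
1. 3 prisoners → the rooftop.  (the basement: 6G 2P; the rooftop: 0G 3P)
2. 1 prisoner ← the basement.  (the basement: 6G 3P; the rooftop: 0G 2P)
3. 3 guards → the rooftop.  (the basement: 3G 3P; the rooftop: 3G 2P)
4. 1 guard ← the basement.  (the basement: 4G 3P; the rooftop: 2G 2P)
5. 2 guards and 1 prisoner → the rooftop.  (the basement: 2G 2P; the rooftop: 4G 3P)
6. 1 guard ← the basement.  (the basement: 3G 2P; the rooftop: 3G 3P)
7. 2 guards and 1 prisoner → the rooftop.  (the basement: 1G 1P; the rooftop: 5G 4P)
8. 1 guard ← the basement.  (the basement: 2G 1P; the rooftop: 4G 4P)
9. 2 guards and 1 prisoner → the rooftop.  (the basement: 0G 0P; the rooftop: 6G 5P)

9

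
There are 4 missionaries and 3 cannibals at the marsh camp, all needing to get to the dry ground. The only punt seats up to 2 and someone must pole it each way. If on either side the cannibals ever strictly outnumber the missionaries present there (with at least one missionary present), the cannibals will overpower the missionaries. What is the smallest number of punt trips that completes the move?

Counting alone: each trip to the dry ground takes at most 2 across and each return brings at least 1 back, so after t trips out (and t−1 returns) at most 2t − (t−1) of the 7 are across; that first reaches 7 at t = 6, so at least 11 crossings are needed.
The plan below uses exactly 11 crossings, so it is optimal:
1. 2 cannibals → the dry ground.  (the marsh camp: 4M 1C; the dry ground: 0M 2C)
2. 1 cannibal ← the marsh camp.  (the marsh camp: 4M 2C; the dry ground: 0M 1C)
3. 2 cannibals → the dry ground.  (the marsh camp: 4M 0C; the dry ground: 0M 3C)
4. 1 cannibal ← the marsh camp.  (the marsh camp: 4M 1C; the dry ground: 0M 2C)
5. 2 missionaries → the dry ground.  (the marsh camp: 2M 1C; the dry ground: 2M 2C)
6. 1 cannibal ← the marsh camp.  (the marsh camp: 2M 2C; the dry ground: 2M 1C)
7. 1 missionary and 1 cannibal → the dry ground.  (the marsh camp: 1M 1C; the dry ground: 3M 2C)
8. 1 missionary ← the marsh camp.  (the marsh camp: 2M 1C; the dry ground: 2M 2C)
9. 1 missionary and 1 cannibal → the dry ground.  (the marsh camp: 1M 0C; the dry ground: 3M 3C)
10. 1 cannibal ← the marsh camp.  (the marsh camp: 1M 1C; the dry ground: 3M 2C)
11. 1 missionary and 1 cannibal → the dry ground.  (the marsh camp: 0M 0C; the dry ground: 4M 3C)

11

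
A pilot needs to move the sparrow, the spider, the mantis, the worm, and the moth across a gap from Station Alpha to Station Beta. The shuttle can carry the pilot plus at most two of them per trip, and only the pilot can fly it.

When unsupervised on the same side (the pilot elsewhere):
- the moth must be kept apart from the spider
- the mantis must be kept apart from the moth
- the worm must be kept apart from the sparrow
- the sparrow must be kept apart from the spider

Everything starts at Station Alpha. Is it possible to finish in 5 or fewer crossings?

No

Counting alone: the pilot can take at most 2 across per trip to Station Beta, so moving all 5 needs at least 3 loaded trips out, with a return between consecutive ones — at least 5 crossings.
The safety rule pushes this higher. Following every safe sequence of crossings, the most of the 5 that can be at Station Beta as the shuttle arrives there on crossing 5 is 4 — never all 5.
So the move cannot be finished within 5 crossings. (The shortest complete plan takes 7:)
1. Pilot goes to Station Beta with the moth and the sparrow.  [Station Alpha: the mantis, the spider, the worm | Station Beta: the moth, the sparrow]
2. Pilot goes back to Station Alpha alone.  [Station Alpha: the mantis, the spider, the worm | Station Beta: the moth, the sparrow]
3. Pilot goes to Station Beta with the spider.  [Station Alpha: the mantis, the worm | Station Beta: the moth, the sparrow, the spider]
4. Pilot goes back to Station Alpha with the moth and the sparrow.  [Station Alpha: the mantis, the moth, the sparrow, the worm | Station Beta: the spider]
5. Pilot goes to Station Beta with the mantis and the worm.  [Station Alpha: the moth, the sparrow | Station Beta: the mantis, the spider, the worm]
6. Pilot goes back to Station Alpha alone.  [Station Alpha: the moth, the sparrow | Station Beta: the mantis, the spider, the worm]
7. Pilot goes to Station Beta with the moth and the sparrow.  [Station Alpha: — | Station Beta: the mantis, the moth, the sparrow, the spider, the worm]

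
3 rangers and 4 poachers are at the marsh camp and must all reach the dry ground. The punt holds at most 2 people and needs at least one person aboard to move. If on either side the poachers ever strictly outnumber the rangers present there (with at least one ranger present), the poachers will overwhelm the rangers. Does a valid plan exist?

The poachers already outnumber the rangers at the marsh camp before anyone moves, so the starting position itself is disallowed.

No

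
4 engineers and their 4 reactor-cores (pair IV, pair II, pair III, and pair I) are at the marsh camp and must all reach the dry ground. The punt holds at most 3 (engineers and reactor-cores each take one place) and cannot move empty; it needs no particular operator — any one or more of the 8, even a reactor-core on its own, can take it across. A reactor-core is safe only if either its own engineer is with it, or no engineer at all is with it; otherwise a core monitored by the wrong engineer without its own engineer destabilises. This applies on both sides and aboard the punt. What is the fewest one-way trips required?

Counting alone: each trip to the dry ground takes at most 3 across and each return brings at least 1 back, so after t trips out (and t−1 returns) at most 3t − (t−1) of the 8 are across; that first reaches 8 at t = 4, so at least 7 crossings are needed.
The safety rule pushes this higher. Following every safe sequence of crossings, the most of the 8 that can be at the dry ground as the punt arrives there on crossing 7 is 7 — never all 8.
So no plan with fewer than 9 crossings exists, and this one achieves 9:
1. engineer IV and reactor-core IV cross → the dry ground.
2. engineer IV crosses ← the marsh camp.
3. engineer II, engineer IV, and reactor-core II cross → the dry ground.
4. engineer IV and reactor-core IV cross ← the marsh camp.
5. engineer I, engineer III, and engineer IV cross → the dry ground.
6. reactor-core II crosses ← the marsh camp.
7. reactor-core II and reactor-core IV cross → the dry ground.
8. reactor-core IV crosses ← the marsh camp.
9. reactor-core I, reactor-core III, and reactor-core IV cross → the dry ground.

9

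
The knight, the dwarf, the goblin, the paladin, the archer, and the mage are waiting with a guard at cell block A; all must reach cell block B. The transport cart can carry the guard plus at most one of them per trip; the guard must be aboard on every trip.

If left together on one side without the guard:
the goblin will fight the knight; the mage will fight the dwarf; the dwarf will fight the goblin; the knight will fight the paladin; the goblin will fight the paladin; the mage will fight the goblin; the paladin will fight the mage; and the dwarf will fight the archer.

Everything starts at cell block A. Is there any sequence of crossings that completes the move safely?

No

Whatever the first load, the items left behind include a forbidden pair without the guard. No opening move is safe, so no plan exists.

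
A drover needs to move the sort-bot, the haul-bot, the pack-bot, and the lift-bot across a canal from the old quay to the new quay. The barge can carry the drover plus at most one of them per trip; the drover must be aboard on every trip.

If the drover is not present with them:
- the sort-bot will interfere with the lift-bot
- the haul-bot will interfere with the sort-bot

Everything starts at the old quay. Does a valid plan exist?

1. Drover goes to the new quay with the sort-bot.  [the old quay: the haul-bot, the lift-bot, the pack-bot | the new quay: the sort-bot]
2. Drover goes back to the old quay alone.  [the old quay: the haul-bot, the lift-bot, the pack-bot | the new quay: the sort-bot]
3. Drover goes to the new quay with the haul-bot.  [the old quay: the lift-bot, the pack-bot | the new quay: the haul-bot, the sort-bot]
4. Drover goes back to the old quay with the sort-bot.  [the old quay: the lift-bot, the pack-bot, the sort-bot | the new quay: the haul-bot]
5. Drover goes to the new quay with the lift-bot.  [the old quay: the pack-bot, the sort-bot | the new quay: the haul-bot, the lift-bot]
6. Drover goes back to the old quay alone.  [the old quay: the pack-bot, the sort-bot | the new quay: the haul-bot, the lift-bot]
7. Drover goes to the new quay with the pack-bot.  [the old quay: the sort-bot | the new quay: the haul-bot, the lift-bot, the pack-bot]
8. Drover goes back to the old quay alone.  [the old quay: the sort-bot | the new quay: the haul-bot, the lift-bot, the pack-bot]
9. Drover goes to the new quay with the sort-bot.  [the old quay: — | the new quay: the haul-bot, the lift-bot, the pack-bot, the sort-bot]

Yes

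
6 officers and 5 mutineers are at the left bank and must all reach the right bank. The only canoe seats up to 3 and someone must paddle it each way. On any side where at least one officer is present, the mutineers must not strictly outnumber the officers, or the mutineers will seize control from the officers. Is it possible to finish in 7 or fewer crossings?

No

Counting alone: each trip to the right bank takes at most 3 across and each return brings at least 1 back, so after t trips out (and t−1 returns) at most 3t − (t−1) of the 11 are across; that first reaches 11 at t = 5, so at least 9 crossings are needed.
Since 7 < 9, 7 crossings cannot be enough. (The shortest complete plan in fact takes 9:)
1. 3 mutineers → the right bank.  (the left bank: 6O 2M; the right bank: 0O 3M)
2. 1 mutineer ← the left bank.  (the left bank: 6O 3M; the right bank: 0O 2M)
3. 3 officers → the right bank.  (the left bank: 3O 3M; the right bank: 3O 2M)
4. 1 officer ← the left bank.  (the left bank: 4O 3M; the right bank: 2O 2M)
5. 2 officers and 1 mutineer → the right bank.  (the left bank: 2O 2M; the right bank: 4O 3M)
6. 1 officer ← the left bank.  (the left bank: 3O 2M; the right bank: 3O 3M)
7. 2 officers and 1 mutineer → the right bank.  (the left bank: 1O 1M; the right bank: 5O 4M)
8. 1 officer ← the left bank.  (the left bank: 2O 1M; the right bank: 4O 4M)
9. 2 officers and 1 mutineer → the right bank.  (the left bank: 0O 0M; the right bank: 6O 5M)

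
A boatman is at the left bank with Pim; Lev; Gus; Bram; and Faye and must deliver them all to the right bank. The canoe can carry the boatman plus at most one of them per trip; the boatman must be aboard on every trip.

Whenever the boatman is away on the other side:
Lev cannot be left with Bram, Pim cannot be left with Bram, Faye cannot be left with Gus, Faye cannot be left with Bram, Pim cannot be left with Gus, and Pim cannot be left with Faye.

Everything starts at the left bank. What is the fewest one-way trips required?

Whatever the first load, the items left behind include a forbidden pair without the boatman. No opening move is safe, so no plan exists.

impossible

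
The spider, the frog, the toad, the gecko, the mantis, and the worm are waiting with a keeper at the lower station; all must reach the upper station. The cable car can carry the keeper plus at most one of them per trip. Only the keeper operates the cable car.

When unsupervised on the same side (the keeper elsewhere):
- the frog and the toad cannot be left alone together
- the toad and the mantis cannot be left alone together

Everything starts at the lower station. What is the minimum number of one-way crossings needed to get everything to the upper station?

Counting alone: the keeper can take at most 1 across per trip to the upper station, so moving all 6 needs at least 6 loaded trips out, with a return between consecutive ones — at least 11 crossings.
The safety rule pushes this higher. Following every safe sequence of crossings, the most of the 6 that can be at the upper station as the cable car arrives there on crossing 11 is 5 — never all 6.
So no plan with fewer than 13 crossings exists, and this one achieves 13:
1. Keeper goes to the upper station with the toad.
2. Keeper goes back to the lower station alone.
3. Keeper goes to the upper station with the spider.
4. Keeper goes back to the lower station alone.
5. Keeper goes to the upper station with the frog.
6. Keeper goes back to the lower station with the toad.
7. Keeper goes to the upper station with the mantis.
8. Keeper goes back to the lower station alone.
9. Keeper goes to the upper station with the gecko.
10. Keeper goes back to the lower station alone.
11. Keeper goes to the upper station with the worm.
12. Keeper goes back to the lower station alone.
13. Keeper goes to the upper station with the toad.

13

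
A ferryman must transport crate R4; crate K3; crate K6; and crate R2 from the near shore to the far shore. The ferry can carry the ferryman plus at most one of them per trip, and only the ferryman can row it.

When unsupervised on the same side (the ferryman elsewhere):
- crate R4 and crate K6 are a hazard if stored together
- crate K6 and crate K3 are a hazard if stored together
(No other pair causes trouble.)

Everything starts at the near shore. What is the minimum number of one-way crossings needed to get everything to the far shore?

9

Counting alone: the ferryman can take at most 1 across per trip to the far shore, so moving all 4 needs at least 4 loaded trips out, with a return between consecutive ones — at least 7 crossings.
The safety rule pushes this higher. Following every safe sequence of crossings, the most of the 4 that can be at the far shore as the ferry arrives there on crossing 7 is 3 — never all 4.
So no plan with fewer than 9 crossings exists, and this one achieves 9:
1. Ferryman goes to the far shore with crate K6.
2. Ferryman goes back to the near shore alone.
3. Ferryman goes to the far shore with crate R4.
4. Ferryman goes back to the near shore with crate K6.
5. Ferryman goes to the far shore with crate K3.
6. Ferryman goes back to the near shore alone.
7. Ferryman goes to the far shore with crate R2.
8. Ferryman goes back to the near shore alone.
9. Ferryman goes to the far shore with crate K6.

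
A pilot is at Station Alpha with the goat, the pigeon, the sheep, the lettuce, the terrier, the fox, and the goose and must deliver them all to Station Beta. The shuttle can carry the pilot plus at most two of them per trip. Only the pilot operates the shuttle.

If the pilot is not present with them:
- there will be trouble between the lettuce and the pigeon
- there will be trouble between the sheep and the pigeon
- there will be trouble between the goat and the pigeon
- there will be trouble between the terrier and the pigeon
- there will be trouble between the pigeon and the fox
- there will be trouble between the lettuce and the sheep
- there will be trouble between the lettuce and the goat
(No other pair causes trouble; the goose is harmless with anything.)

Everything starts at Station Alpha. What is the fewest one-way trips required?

11

Counting alone: the pilot can take at most 2 across per trip to Station Beta, so moving all 7 needs at least 4 loaded trips out, with a return between consecutive ones — at least 7 crossings.
The safety rule pushes this higher. Following every safe sequence of crossings, the most of the 7 that can be at Station Beta as the shuttle arrives there on crossings 7, 9 is 5, 6 respectively — never all 7.
So no plan with fewer than 11 crossings exists, and this one achieves 11:
1. Pilot goes to Station Beta with the lettuce and the pigeon.
2. Pilot goes back to Station Alpha with the pigeon.
3. Pilot goes to Station Beta with the pigeon and the terrier.
4. Pilot goes back to Station Alpha with the pigeon.
5. Pilot goes to Station Beta with the fox and the pigeon.
6. Pilot goes back to Station Alpha with the pigeon.
7. Pilot goes to Station Beta with the goat and the sheep.
8. Pilot goes back to Station Alpha with the lettuce.
9. Pilot goes to Station Beta with the goose and the pigeon.
10. Pilot goes back to Station Alpha with the pigeon.
11. Pilot goes to Station Beta with the lettuce and the pigeon.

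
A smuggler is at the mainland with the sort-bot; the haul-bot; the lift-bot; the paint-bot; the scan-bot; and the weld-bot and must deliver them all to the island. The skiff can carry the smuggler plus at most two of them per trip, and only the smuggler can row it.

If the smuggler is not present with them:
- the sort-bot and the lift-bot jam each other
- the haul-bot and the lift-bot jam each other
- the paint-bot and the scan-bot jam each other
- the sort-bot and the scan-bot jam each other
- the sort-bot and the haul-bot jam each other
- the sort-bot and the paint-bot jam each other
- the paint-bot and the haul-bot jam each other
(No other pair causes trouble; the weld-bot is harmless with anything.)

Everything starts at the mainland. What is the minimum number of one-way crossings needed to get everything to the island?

impossible

Whatever the first load, the items left behind include a forbidden pair without the smuggler. No opening move is safe, so no plan exists.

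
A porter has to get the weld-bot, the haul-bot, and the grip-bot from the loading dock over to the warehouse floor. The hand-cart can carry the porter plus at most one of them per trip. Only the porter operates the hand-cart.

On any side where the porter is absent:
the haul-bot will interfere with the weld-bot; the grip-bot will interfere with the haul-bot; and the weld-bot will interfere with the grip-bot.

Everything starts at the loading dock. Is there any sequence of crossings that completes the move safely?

Whatever the first load, the items left behind include a forbidden pair without the porter. No opening move is safe, so no plan exists.

No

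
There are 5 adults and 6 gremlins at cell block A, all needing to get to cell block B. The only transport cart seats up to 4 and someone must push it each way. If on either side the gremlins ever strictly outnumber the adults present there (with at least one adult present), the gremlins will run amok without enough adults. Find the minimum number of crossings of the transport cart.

The gremlins already outnumber the adults at cell block A before anyone moves, so the starting position itself is disallowed.

impossible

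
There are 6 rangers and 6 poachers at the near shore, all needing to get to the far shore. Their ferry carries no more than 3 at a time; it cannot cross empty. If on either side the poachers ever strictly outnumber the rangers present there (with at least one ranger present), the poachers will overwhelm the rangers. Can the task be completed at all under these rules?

No

Following every safe sequence of crossings from the start, the most of the 12 that can be at the far shore as the ferry arrives there on crossings 1, 3, 5 is 3, 5, 6 respectively; the best ever achieved is 6 of 12.
From crossing 7 on, no configuration arises that was not already reachable earlier: only 17 distinct safe configurations (who is on which side, and where the ferry is) can ever be reached, none of them has everyone across, and every continuation just revisits them. They are: 0 rangers + 0 poachers across (ferry back at the start); 0 rangers + 1 poacher across (ferry there); 0 rangers + 1 poacher across (ferry back at the start); 0 rangers + 2 poachers across (ferry there); 0 rangers + 2 poachers across (ferry back at the start); 0 rangers + 3 poachers across (ferry there); 0 rangers + 3 poachers across (ferry back at the start); 0 rangers + 4 poachers across (ferry there); 0 rangers + 4 poachers across (ferry back at the start); 0 rangers + 5 poachers across (ferry there); 0 rangers + 5 poachers across (ferry back at the start); 0 rangers + 6 poachers across (ferry there); 1 ranger + 1 poacher across (ferry there); 1 ranger + 1 poacher across (ferry back at the start); 2 rangers + 2 poachers across (ferry there); 2 rangers + 2 poachers across (ferry back at the start); 3 rangers + 3 poachers across (ferry there). So no valid plan exists.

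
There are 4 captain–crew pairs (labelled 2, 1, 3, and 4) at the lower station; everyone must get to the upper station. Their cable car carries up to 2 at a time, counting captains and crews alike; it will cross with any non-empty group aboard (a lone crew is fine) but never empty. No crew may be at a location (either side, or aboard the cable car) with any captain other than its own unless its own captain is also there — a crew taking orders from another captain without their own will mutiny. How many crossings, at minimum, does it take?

Following every safe sequence of crossings from the start, the most of the 8 that can be at the upper station as the cable car arrives there on crossings 1, 3, 5 is 2, 3, 4 respectively; the best ever achieved is 4 of 8.
From crossing 7 on, no configuration arises that was not already reachable earlier: only 44 distinct safe configurations (who is on which side, and where the cable car is) can ever be reached, none of them has everyone across, and every continuation just revisits them. So no valid plan exists.

impossible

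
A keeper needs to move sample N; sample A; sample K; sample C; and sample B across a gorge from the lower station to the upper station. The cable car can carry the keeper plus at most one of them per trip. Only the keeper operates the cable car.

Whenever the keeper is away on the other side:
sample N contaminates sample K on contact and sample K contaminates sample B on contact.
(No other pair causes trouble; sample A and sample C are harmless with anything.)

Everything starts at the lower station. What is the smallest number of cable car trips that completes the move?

Counting alone: the keeper can take at most 1 across per trip to the upper station, so moving all 5 needs at least 5 loaded trips out, with a return between consecutive ones — at least 9 crossings.
The safety rule pushes this higher. Following every safe sequence of crossings, the most of the 5 that can be at the upper station as the cable car arrives there on crossing 9 is 4 — never all 5.
So no plan with fewer than 11 crossings exists, and this one achieves 11:
1. Keeper goes to the upper station with sample K.  [the lower station: sample A, sample B, sample C, sample N | the upper station: sample K]
2. Keeper goes back to the lower station alone.  [the lower station: sample A, sample B, sample C, sample N | the upper station: sample K]
3. Keeper goes to the upper station with sample N.  [the lower station: sample A, sample B, sample C | the upper station: sample K, sample N]
4. Keeper goes back to the lower station with sample K.  [the lower station: sample A, sample B, sample C, sample K | the upper station: sample N]
5. Keeper goes to the upper station with sample B.  [the lower station: sample A, sample C, sample K | the upper station: sample B, sample N]
6. Keeper goes back to the lower station alone.  [the lower station: sample A, sample C, sample K | the upper station: sample B, sample N]
7. Keeper goes to the upper station with sample A.  [the lower station: sample C, sample K | the upper station: sample A, sample B, sample N]
8. Keeper goes back to the lower station alone.  [the lower station: sample C, sample K | the upper station: sample A, sample B, sample N]
9. Keeper goes to the upper station with sample C.  [the lower station: sample K | the upper station: sample A, sample B, sample C, sample N]
10. Keeper goes back to the lower station alone.  [the lower station: sample K | the upper station: sample A, sample B, sample C, sample N]
11. Keeper goes to the upper station with sample K.  [the lower station: — | the upper station: sample A, sample B, sample C, sample K, sample N]

11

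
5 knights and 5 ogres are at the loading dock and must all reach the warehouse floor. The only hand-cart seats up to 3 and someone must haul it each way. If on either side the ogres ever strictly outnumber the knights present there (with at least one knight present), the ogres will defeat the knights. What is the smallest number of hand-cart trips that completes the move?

11

Counting alone: each trip to the warehouse floor takes at most 3 across and each return brings at least 1 back, so after t trips out (and t−1 returns) at most 3t − (t−1) of the 10 are across; that first reaches 10 at t = 5, so at least 9 crossings are needed.
The safety rule pushes this higher. Following every safe sequence of crossings, the most of the 10 that can be at the warehouse floor as the hand-cart arrives there on crossing 9 is 9 — never all 10.
So no plan with fewer than 11 crossings exists, and this one achieves 11:
1. 2 ogres → the warehouse floor.  (the loading dock: 5K 3O; the warehouse floor: 0K 2O)
2. 1 ogre ← the loading dock.  (the loading dock: 5K 4O; the warehouse floor: 0K 1O)
3. 3 ogres → the warehouse floor.  (the loading dock: 5K 1O; the warehouse floor: 0K 4O)
4. 1 ogre ← the loading dock.  (the loading dock: 5K 2O; the warehouse floor: 0K 3O)
5. 3 knights → the warehouse floor.  (the loading dock: 2K 2O; the warehouse floor: 3K 3O)
6. 1 knight and 1 ogre ← the loading dock.  (the loading dock: 3K 3O; the warehouse floor: 2K 2O)
7. 3 knights → the warehouse floor.  (the loading dock: 0K 3O; the warehouse floor: 5K 2O)
8. 1 ogre ← the loading dock.  (the loading dock: 0K 4O; the warehouse floor: 5K 1O)
9. 2 ogres → the warehouse floor.  (the loading dock: 0K 2O; the warehouse floor: 5K 3O)
10. 1 ogre ← the loading dock.  (the loading dock: 0K 3O; the warehouse floor: 5K 2O)
11. 3 ogres → the warehouse floor.  (the loading dock: 0K 0O; the warehouse floor: 5K 5O)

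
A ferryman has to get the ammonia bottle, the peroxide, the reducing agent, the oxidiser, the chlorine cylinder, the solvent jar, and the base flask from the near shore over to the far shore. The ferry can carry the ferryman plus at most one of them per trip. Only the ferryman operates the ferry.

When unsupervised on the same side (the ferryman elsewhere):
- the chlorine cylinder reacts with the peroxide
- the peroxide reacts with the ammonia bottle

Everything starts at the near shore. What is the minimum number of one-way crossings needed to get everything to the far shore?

15

Counting alone: the ferryman can take at most 1 across per trip to the far shore, so moving all 7 needs at least 7 loaded trips out, with a return between consecutive ones — at least 13 crossings.
The safety rule pushes this higher. Following every safe sequence of crossings, the most of the 7 that can be at the far shore as the ferry arrives there on crossing 13 is 6 — never all 7.
So no plan with fewer than 15 crossings exists, and this one achieves 15:
1. Ferryman goes to the far shore with the peroxide.
2. Ferryman goes back to the near shore alone.
3. Ferryman goes to the far shore with the ammonia bottle.
4. Ferryman goes back to the near shore with the peroxide.
5. Ferryman goes to the far shore with the chlorine cylinder.
6. Ferryman goes back to the near shore alone.
7. Ferryman goes to the far shore with the reducing agent.
8. Ferryman goes back to the near shore alone.
9. Ferryman goes to the far shore with the oxidiser.
10. Ferryman goes back to the near shore alone.
11. Ferryman goes to the far shore with the solvent jar.
12. Ferryman goes back to the near shore alone.
13. Ferryman goes to the far shore with the base flask.
14. Ferryman goes back to the near shore alone.
15. Ferryman goes to the far shore with the peroxide.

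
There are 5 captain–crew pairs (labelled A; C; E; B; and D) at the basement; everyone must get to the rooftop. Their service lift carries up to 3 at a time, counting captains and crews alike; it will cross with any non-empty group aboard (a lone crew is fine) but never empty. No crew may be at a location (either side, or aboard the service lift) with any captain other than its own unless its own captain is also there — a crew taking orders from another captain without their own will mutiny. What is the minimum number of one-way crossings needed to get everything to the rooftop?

11

Counting alone: each trip to the rooftop takes at most 3 across and each return brings at least 1 back, so after t trips out (and t−1 returns) at most 3t − (t−1) of the 10 are across; that first reaches 10 at t = 5, so at least 9 crossings are needed.
The safety rule pushes this higher. Following every safe sequence of crossings, the most of the 10 that can be at the rooftop as the service lift arrives there on crossing 9 is 9 — never all 10.
So no plan with fewer than 11 crossings exists, and this one achieves 11:
1. captain A and crew A cross → the rooftop.
2. captain A crosses ← the basement.
3. crew B, crew C, and crew E cross → the rooftop.
4. crew A crosses ← the basement.
5. captain B, captain C, and captain E cross → the rooftop.
6. captain C and crew C cross ← the basement.
7. captain A, captain C, and captain D cross → the rooftop.
8. crew E crosses ← the basement.
9. crew A and crew C cross → the rooftop.
10. crew A crosses ← the basement.
11. crew A, crew D, and crew E cross → the rooftop.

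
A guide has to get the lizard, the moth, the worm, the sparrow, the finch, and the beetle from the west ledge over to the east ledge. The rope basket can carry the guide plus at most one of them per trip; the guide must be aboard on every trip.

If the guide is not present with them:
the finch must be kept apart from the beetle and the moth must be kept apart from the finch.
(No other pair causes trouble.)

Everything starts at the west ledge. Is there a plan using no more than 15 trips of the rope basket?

Yes — this plan uses 13 crossings (≤ 15):
1. Guide goes to the east ledge with the finch.
2. Guide goes back to the west ledge alone.
3. Guide goes to the east ledge with the lizard.
4. Guide goes back to the west ledge alone.
5. Guide goes to the east ledge with the moth.
6. Guide goes back to the west ledge with the finch.
7. Guide goes to the east ledge with the beetle.
8. Guide goes back to the west ledge alone.
9. Guide goes to the east ledge with the worm.
10. Guide goes back to the west ledge alone.
11. Guide goes to the east ledge with the sparrow.
12. Guide goes back to the west ledge alone.
13. Guide goes to the east ledge with the finch.

Yes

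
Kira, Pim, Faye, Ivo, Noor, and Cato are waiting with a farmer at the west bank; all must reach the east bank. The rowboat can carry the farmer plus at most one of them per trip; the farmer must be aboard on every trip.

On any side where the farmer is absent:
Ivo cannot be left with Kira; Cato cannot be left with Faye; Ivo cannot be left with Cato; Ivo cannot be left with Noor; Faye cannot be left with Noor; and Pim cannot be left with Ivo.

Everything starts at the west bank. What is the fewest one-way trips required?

impossible

Whatever the first load, the items left behind include a forbidden pair without the farmer. No opening move is safe, so no plan exists.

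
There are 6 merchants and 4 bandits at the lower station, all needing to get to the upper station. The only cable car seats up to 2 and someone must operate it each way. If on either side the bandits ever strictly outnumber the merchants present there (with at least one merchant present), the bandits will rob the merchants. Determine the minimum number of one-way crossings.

Counting alone: each trip to the upper station takes at most 2 across and each return brings at least 1 back, so after t trips out (and t−1 returns) at most 2t − (t−1) of the 10 are across; that first reaches 10 at t = 9, so at least 17 crossings are needed.
The plan below uses exactly 17 crossings, so it is optimal:
1. 2 bandits → the upper station.  (the lower station: 6M 2B; the upper station: 0M 2B)
2. 1 bandit ← the lower station.  (the lower station: 6M 3B; the upper station: 0M 1B)
3. 2 bandits → the upper station.  (the lower station: 6M 1B; the upper station: 0M 3B)
4. 1 bandit ← the lower station.  (the lower station: 6M 2B; the upper station: 0M 2B)
5. 2 merchants → the upper station.  (the lower station: 4M 2B; the upper station: 2M 2B)
6. 1 bandit ← the lower station.  (the lower station: 4M 3B; the upper station: 2M 1B)
7. 1 merchant and 1 bandit → the upper station.  (the lower station: 3M 2B; the upper station: 3M 2B)
8. 1 bandit ← the lower station.  (the lower station: 3M 3B; the upper station: 3M 1B)
9. 2 bandits → the upper station.  (the lower station: 3M 1B; the upper station: 3M 3B)
10. 1 bandit ← the lower station.  (the lower station: 3M 2B; the upper station: 3M 2B)
11. 1 merchant and 1 bandit → the upper station.  (the lower station: 2M 1B; the upper station: 4M 3B)
12. 1 bandit ← the lower station.  (the lower station: 2M 2B; the upper station: 4M 2B)
13. 2 bandits → the upper station.  (the lower station: 2M 0B; the upper station: 4M 4B)
14. 1 bandit ← the lower station.  (the lower station: 2M 1B; the upper station: 4M 3B)
15. 1 merchant and 1 bandit → the upper station.  (the lower station: 1M 0B; the upper station: 5M 4B)
16. 1 bandit ← the lower station.  (the lower station: 1M 1B; the upper station: 5M 3B)
17. 1 merchant and 1 bandit → the upper station.  (the lower station: 0M 0B; the upper station: 6M 4B)

17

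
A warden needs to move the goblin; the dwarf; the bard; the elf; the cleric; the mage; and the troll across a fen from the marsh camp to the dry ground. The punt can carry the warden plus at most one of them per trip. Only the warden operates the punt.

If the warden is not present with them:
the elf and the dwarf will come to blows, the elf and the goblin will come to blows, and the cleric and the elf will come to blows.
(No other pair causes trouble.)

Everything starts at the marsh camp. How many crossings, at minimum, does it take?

Following every safe sequence of crossings from the start, the most of the 7 that can be at the dry ground as the punt arrives there on crossings 1, 3, 5, 7, 9 is 1, 2, 3, 4, 5 respectively; the best ever achieved is 5 of 7.
From crossing 11 on, no configuration arises that was not already reachable earlier: only 72 distinct safe configurations (who is on which side, and where the punt is) can ever be reached, none of them has everyone across, and every continuation just revisits them. So no valid plan exists.

impossible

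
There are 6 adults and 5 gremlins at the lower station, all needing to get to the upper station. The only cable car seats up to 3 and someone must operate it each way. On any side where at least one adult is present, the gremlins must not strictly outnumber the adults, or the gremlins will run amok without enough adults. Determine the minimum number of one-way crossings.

Counting alone: each trip to the upper station takes at most 3 across and each return brings at least 1 back, so after t trips out (and t−1 returns) at most 3t − (t−1) of the 11 are across; that first reaches 11 at t = 5, so at least 9 crossings are needed.
The plan below uses exactly 9 crossings, so it is optimal:
1. 3 gremlins → the upper station.  (the lower station: 6A 2G; the upper station: 0A 3G)
2. 1 gremlin ← the lower station.  (the lower station: 6A 3G; the upper station: 0A 2G)
3. 3 adults → the upper station.  (the lower station: 3A 3G; the upper station: 3A 2G)
4. 1 adult ← the lower station.  (the lower station: 4A 3G; the upper station: 2A 2G)
5. 2 adults and 1 gremlin → the upper station.  (the lower station: 2A 2G; the upper station: 4A 3G)
6. 1 adult ← the lower station.  (the lower station: 3A 2G; the upper station: 3A 3G)
7. 2 adults and 1 gremlin → the upper station.  (the lower station: 1A 1G; the upper station: 5A 4G)
8. 1 adult ← the lower station.  (the lower station: 2A 1G; the upper station: 4A 4G)
9. 2 adults and 1 gremlin → the upper station.  (the lower station: 0A 0G; the upper station: 6A 5G)

9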